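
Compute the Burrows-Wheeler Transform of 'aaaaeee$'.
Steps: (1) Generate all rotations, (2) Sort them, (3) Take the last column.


Rotations (sorted):
  0: $aaaaeee -> last char: e
  1: aaaaeee$ -> last char: $
  2: aaaeee$a -> last char: a
  3: aaeee$aa -> last char: a
  4: aeee$aaa -> last char: a
  5: e$aaaaee -> last char: e
  6: ee$aaaae -> last char: e
  7: eee$aaaa -> last char: a


BWT = e$aaaeea


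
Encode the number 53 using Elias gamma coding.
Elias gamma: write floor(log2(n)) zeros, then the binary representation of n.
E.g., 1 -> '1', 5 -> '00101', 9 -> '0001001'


num_bits = floor(log2(53)) + 1 = 6
leading_zeros = num_bits - 1 = 5
binary(53) = 110101

Elias gamma(53) = '00000' + '110101' = 00000110101 (11 bits)


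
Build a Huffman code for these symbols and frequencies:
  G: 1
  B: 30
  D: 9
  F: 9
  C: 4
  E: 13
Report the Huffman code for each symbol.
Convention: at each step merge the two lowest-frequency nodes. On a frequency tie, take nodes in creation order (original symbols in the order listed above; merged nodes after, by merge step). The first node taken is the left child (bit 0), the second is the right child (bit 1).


Huffman tree construction:
Step 1: Merge G(1) + C(4) = 5
Step 2: Merge (G+C)(5) + D(9) = 14
Step 3: Merge F(9) + E(13) = 22
Step 4: Merge ((G+C)+D)(14) + (F+E)(22) = 36
Step 5: Merge B(30) + (((G+C)+D)+(F+E))(36) = 66
Read each symbol's code off the tree from the root (left child = 0, right child = 1).

Codes:
  G: 1000 (length 4)
  B: 0 (length 1)
  D: 101 (length 3)
  F: 110 (length 3)
  C: 1001 (length 4)
  E: 111 (length 3)
Average code length: 143/66 = 2.1667 bits/symbol


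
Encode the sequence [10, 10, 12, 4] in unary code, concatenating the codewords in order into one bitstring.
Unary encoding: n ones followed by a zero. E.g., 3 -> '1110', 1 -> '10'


Encode each number as n ones followed by a terminating 0:
  10 -> 11111111110 (11 bits)
  10 -> 11111111110 (11 bits)
  12 -> 1111111111110 (13 bits)
  4 -> 11110 (5 bits)
Total length = 11 + 11 + 13 + 5 = 40 bits.

Unary([10, 10, 12, 4]) = 1111111111011111111110111111111111011110 (40 bits)


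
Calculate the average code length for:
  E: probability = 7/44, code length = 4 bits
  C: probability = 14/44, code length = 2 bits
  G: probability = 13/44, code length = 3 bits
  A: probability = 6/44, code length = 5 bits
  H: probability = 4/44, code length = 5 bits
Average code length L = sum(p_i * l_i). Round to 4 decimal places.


Weighted contributions p_i * l_i:
  E: (7/44) * 4 = 28/44
  C: (14/44) * 2 = 28/44
  G: (13/44) * 3 = 39/44
  A: (6/44) * 5 = 30/44
  H: (4/44) * 5 = 20/44
Sum = (28 + 28 + 39 + 30 + 20)/44 = 145/44

L = 145/44 = 3.2955 bits/symbol


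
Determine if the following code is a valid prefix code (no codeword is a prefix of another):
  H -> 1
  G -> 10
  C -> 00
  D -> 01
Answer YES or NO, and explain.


Checking each pair (does one codeword prefix another?):
  H='1' vs G='10': prefix -- VIOLATION

NO -- this is NOT a valid prefix code. H (1) is a prefix of G (10).


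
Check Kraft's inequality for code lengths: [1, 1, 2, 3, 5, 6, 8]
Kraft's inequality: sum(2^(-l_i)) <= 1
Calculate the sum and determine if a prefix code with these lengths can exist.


Sum = 2^(-1) + 2^(-1) + 2^(-2) + 2^(-3) + 2^(-5) + 2^(-6) + 2^(-8)
    = 0.5 + 0.5 + 0.25 + 0.125 + 0.03125 + 0.015625 + 0.00390625
    = 365/256 = 1.42578125
Since 1.42578125 > 1, Kraft's inequality is NOT satisfied.
A prefix code with these lengths CANNOT exist.

Kraft sum = 1.42578125. Not satisfied.


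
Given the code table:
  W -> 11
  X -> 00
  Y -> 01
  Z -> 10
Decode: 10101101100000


Decoding:
10 -> Z
10 -> Z
11 -> W
01 -> Y
10 -> Z
00 -> X
00 -> X


Result: ZZWYZXX


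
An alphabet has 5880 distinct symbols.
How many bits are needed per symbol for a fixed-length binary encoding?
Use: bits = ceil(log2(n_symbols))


log2(5880) = 12.5216
Bracket: 2^12 = 4096 < 5880 <= 2^13 = 8192
So ceil(log2(5880)) = 13

bits = ceil(log2(5880)) = ceil(12.5216) = 13 bits


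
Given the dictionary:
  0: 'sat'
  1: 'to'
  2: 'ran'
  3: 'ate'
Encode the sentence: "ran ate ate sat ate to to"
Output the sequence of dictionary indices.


Look up each word in the dictionary:
  'ran' -> 2
  'ate' -> 3
  'ate' -> 3
  'sat' -> 0
  'ate' -> 3
  'to' -> 1
  'to' -> 1

Encoded: [2, 3, 3, 0, 3, 1, 1]


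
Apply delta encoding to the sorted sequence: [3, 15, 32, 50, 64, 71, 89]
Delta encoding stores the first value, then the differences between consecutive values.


First value: 3
Deltas:
  15 - 3 = 12
  32 - 15 = 17
  50 - 32 = 18
  64 - 50 = 14
  71 - 64 = 7
  89 - 71 = 18


Delta encoded: [3, 12, 17, 18, 14, 7, 18]


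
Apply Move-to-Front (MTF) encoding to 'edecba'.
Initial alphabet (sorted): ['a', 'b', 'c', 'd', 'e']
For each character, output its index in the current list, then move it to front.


MTF encoding:
'e': index 4 in ['a', 'b', 'c', 'd', 'e'] -> ['e', 'a', 'b', 'c', 'd']
'd': index 4 in ['e', 'a', 'b', 'c', 'd'] -> ['d', 'e', 'a', 'b', 'c']
'e': index 1 in ['d', 'e', 'a', 'b', 'c'] -> ['e', 'd', 'a', 'b', 'c']
'c': index 4 in ['e', 'd', 'a', 'b', 'c'] -> ['c', 'e', 'd', 'a', 'b']
'b': index 4 in ['c', 'e', 'd', 'a', 'b'] -> ['b', 'c', 'e', 'd', 'a']
'a': index 4 in ['b', 'c', 'e', 'd', 'a'] -> ['a', 'b', 'c', 'e', 'd']


Output: [4, 4, 1, 4, 4, 4]


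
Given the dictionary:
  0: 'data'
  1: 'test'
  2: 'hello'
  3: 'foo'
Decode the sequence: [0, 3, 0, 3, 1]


Look up each index in the dictionary:
  0 -> 'data'
  3 -> 'foo'
  0 -> 'data'
  3 -> 'foo'
  1 -> 'test'

Decoded: "data foo data foo test"


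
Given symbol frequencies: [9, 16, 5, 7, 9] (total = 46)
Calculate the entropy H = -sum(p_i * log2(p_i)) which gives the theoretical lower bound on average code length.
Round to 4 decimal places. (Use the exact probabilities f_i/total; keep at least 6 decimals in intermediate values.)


Per-symbol terms -p_i * log2(p_i) with p_i = f_i/46:
  p = 9/46 = 0.195652: log2(p) = -2.353637, -p*log2(p) = 0.460494
  p = 16/46 = 0.347826: log2(p) = -1.523562, -p*log2(p) = 0.529935
  p = 5/46 = 0.108696: log2(p) = -3.201634, -p*log2(p) = 0.348004
  p = 7/46 = 0.152174: log2(p) = -2.716207, -p*log2(p) = 0.413336
  p = 9/46 = 0.195652: log2(p) = -2.353637, -p*log2(p) = 0.460494
H = 0.460494 + 0.529935 + 0.348004 + 0.413336 + 0.460494 = 2.212263

H = 2.2123 bits/symbol


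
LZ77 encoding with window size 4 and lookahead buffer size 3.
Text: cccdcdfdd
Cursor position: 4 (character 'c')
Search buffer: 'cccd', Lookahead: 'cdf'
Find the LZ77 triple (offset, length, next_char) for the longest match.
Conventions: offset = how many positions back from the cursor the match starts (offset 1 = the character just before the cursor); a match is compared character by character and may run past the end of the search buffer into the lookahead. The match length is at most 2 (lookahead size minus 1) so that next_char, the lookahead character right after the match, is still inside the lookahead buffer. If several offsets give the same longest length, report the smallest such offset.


Try each offset into the search buffer:
  offset=1 (pos 3, char 'd'): match length 0
  offset=2 (pos 2, char 'c'): match length 2
  offset=3 (pos 1, char 'c'): match length 1
  offset=4 (pos 0, char 'c'): match length 1
Longest match has length 2 at offset 2.
next_char = character at position 4 + 2 = 6 -> 'f'

Best match: offset=2, length=2 (matching 'cd' starting at position 2)
LZ77 triple: (2, 2, 'f')


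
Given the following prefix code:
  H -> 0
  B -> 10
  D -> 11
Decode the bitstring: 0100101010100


Decoding step by step:
Bits 0 -> H
Bits 10 -> B
Bits 0 -> H
Bits 10 -> B
Bits 10 -> B
Bits 10 -> B
Bits 10 -> B
Bits 0 -> H


Decoded message: HBHBBBBH


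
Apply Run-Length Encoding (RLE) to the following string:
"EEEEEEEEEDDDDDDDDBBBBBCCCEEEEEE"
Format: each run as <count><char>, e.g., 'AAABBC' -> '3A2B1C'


Scanning runs left to right:
  i=0: run of 'E' x 9 -> '9E'
  i=9: run of 'D' x 8 -> '8D'
  i=17: run of 'B' x 5 -> '5B'
  i=22: run of 'C' x 3 -> '3C'
  i=25: run of 'E' x 6 -> '6E'

RLE = 9E8D5B3C6E


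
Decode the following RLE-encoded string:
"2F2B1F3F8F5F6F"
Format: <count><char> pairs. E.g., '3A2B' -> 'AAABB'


Expanding each <count><char> pair:
  2F -> 'FF'
  2B -> 'BB'
  1F -> 'F'
  3F -> 'FFF'
  8F -> 'FFFFFFFF'
  5F -> 'FFFFF'
  6F -> 'FFFFFF'

Decoded = FFBBFFFFFFFFFFFFFFFFFFFFFFF


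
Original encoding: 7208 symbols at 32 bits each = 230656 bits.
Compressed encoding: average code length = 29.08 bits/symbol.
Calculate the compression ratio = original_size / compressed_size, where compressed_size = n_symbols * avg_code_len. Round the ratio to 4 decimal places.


original_size = n_symbols * orig_bits = 7208 * 32 = 230656 bits
compressed_size = n_symbols * avg_code_len = 7208 * 29.08 = 209608.64 bits
ratio = original_size / compressed_size = 230656 / 209608.64 = 1.1004

Compression ratio = 1.1004


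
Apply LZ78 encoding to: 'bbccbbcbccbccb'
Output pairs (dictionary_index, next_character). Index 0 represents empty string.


LZ78 encoding steps:
Dictionary: {0: ''}
Step 1: w='' (idx 0), next='b' -> output (0, 'b'), add 'b' as idx 1
Step 2: w='b' (idx 1), next='c' -> output (1, 'c'), add 'bc' as idx 2
Step 3: w='' (idx 0), next='c' -> output (0, 'c'), add 'c' as idx 3
Step 4: w='b' (idx 1), next='b' -> output (1, 'b'), add 'bb' as idx 4
Step 5: w='c' (idx 3), next='b' -> output (3, 'b'), add 'cb' as idx 5
Step 6: w='c' (idx 3), next='c' -> output (3, 'c'), add 'cc' as idx 6
Step 7: w='bc' (idx 2), next='c' -> output (2, 'c'), add 'bcc' as idx 7
Step 8: w='b' (idx 1), end of input -> output (1, '')


Encoded: [(0, 'b'), (1, 'c'), (0, 'c'), (1, 'b'), (3, 'b'), (3, 'c'), (2, 'c'), (1, '')]


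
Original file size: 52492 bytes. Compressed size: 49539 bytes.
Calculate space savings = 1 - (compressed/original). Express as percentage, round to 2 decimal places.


ratio = compressed/original = 49539/52492 = 0.943744
savings = 1 - ratio = 1 - 0.943744 = 0.056256
as a percentage: 0.056256 * 100 = 5.63%

Space savings = 1 - 49539/52492 = 5.63%


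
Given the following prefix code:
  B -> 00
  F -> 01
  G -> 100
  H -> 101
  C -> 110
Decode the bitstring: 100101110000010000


Decoding step by step:
Bits 100 -> G
Bits 101 -> H
Bits 110 -> C
Bits 00 -> B
Bits 00 -> B
Bits 100 -> G
Bits 00 -> B


Decoded message: GHCBBGB


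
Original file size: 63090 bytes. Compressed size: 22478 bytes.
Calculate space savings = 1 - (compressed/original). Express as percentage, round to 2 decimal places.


ratio = compressed/original = 22478/63090 = 0.356285
savings = 1 - ratio = 1 - 0.356285 = 0.643715
as a percentage: 0.643715 * 100 = 64.37%

Space savings = 1 - 22478/63090 = 64.37%


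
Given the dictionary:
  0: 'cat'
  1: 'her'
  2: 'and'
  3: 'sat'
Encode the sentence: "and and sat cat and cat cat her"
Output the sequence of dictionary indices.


Look up each word in the dictionary:
  'and' -> 2
  'and' -> 2
  'sat' -> 3
  'cat' -> 0
  'and' -> 2
  'cat' -> 0
  'cat' -> 0
  'her' -> 1

Encoded: [2, 2, 3, 0, 2, 0, 0, 1]


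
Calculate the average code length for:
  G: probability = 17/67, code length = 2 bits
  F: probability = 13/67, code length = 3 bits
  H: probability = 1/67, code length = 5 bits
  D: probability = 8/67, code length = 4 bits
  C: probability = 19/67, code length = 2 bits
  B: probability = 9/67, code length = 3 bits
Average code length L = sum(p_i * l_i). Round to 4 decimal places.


Weighted contributions p_i * l_i:
  G: (17/67) * 2 = 34/67
  F: (13/67) * 3 = 39/67
  H: (1/67) * 5 = 5/67
  D: (8/67) * 4 = 32/67
  C: (19/67) * 2 = 38/67
  B: (9/67) * 3 = 27/67
Sum = (34 + 39 + 5 + 32 + 38 + 27)/67 = 175/67

L = 175/67 = 2.6119 bits/symbol


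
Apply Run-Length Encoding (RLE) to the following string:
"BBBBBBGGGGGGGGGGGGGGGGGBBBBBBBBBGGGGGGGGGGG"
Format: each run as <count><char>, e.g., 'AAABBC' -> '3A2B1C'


Scanning runs left to right:
  i=0: run of 'B' x 6 -> '6B'
  i=6: run of 'G' x 17 -> '17G'
  i=23: run of 'B' x 9 -> '9B'
  i=32: run of 'G' x 11 -> '11G'

RLE = 6B17G9B11G


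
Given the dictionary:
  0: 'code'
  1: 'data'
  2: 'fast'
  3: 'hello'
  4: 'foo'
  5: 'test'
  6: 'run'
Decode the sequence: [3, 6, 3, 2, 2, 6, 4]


Look up each index in the dictionary:
  3 -> 'hello'
  6 -> 'run'
  3 -> 'hello'
  2 -> 'fast'
  2 -> 'fast'
  6 -> 'run'
  4 -> 'foo'

Decoded: "hello run hello fast fast run foo"


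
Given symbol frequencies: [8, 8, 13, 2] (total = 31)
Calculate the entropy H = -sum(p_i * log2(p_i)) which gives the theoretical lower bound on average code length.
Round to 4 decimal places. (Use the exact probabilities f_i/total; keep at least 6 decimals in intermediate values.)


Per-symbol terms -p_i * log2(p_i) with p_i = f_i/31:
  p = 8/31 = 0.258065: log2(p) = -1.954196, -p*log2(p) = 0.504309
  p = 8/31 = 0.258065: log2(p) = -1.954196, -p*log2(p) = 0.504309
  p = 13/31 = 0.419355: log2(p) = -1.253757, -p*log2(p) = 0.525769
  p = 2/31 = 0.064516: log2(p) = -3.954196, -p*log2(p) = 0.255109
H = 0.504309 + 0.504309 + 0.525769 + 0.255109 = 1.789496

H = 1.7895 bits/symbol


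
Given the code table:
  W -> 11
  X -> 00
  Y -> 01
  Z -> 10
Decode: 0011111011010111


Decoding:
00 -> X
11 -> W
11 -> W
10 -> Z
11 -> W
01 -> Y
01 -> Y
11 -> W


Result: XWWZWYYW


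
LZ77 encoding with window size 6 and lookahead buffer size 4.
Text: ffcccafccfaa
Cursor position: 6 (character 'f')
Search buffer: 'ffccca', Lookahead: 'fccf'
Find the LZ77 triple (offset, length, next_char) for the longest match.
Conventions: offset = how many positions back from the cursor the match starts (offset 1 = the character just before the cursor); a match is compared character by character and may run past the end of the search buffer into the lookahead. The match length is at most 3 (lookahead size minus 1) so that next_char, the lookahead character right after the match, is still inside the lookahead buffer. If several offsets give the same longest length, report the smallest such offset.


Try each offset into the search buffer:
  offset=1 (pos 5, char 'a'): match length 0
  offset=2 (pos 4, char 'c'): match length 0
  offset=3 (pos 3, char 'c'): match length 0
  offset=4 (pos 2, char 'c'): match length 0
  offset=5 (pos 1, char 'f'): match length 3
  offset=6 (pos 0, char 'f'): match length 1
Longest match has length 3 at offset 5.
next_char = character at position 6 + 3 = 9 -> 'f'

Best match: offset=5, length=3 (matching 'fcc' starting at position 1)
LZ77 triple: (5, 3, 'f')


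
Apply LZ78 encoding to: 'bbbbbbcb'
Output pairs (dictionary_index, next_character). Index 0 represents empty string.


LZ78 encoding steps:
Dictionary: {0: ''}
Step 1: w='' (idx 0), next='b' -> output (0, 'b'), add 'b' as idx 1
Step 2: w='b' (idx 1), next='b' -> output (1, 'b'), add 'bb' as idx 2
Step 3: w='bb' (idx 2), next='b' -> output (2, 'b'), add 'bbb' as idx 3
Step 4: w='' (idx 0), next='c' -> output (0, 'c'), add 'c' as idx 4
Step 5: w='b' (idx 1), end of input -> output (1, '')


Encoded: [(0, 'b'), (1, 'b'), (2, 'b'), (0, 'c'), (1, '')]


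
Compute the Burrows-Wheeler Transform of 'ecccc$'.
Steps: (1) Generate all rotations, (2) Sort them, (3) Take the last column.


Rotations (sorted):
  0: $ecccc -> last char: c
  1: c$eccc -> last char: c
  2: cc$ecc -> last char: c
  3: ccc$ec -> last char: c
  4: cccc$e -> last char: e
  5: ecccc$ -> last char: $


BWT = cccce$


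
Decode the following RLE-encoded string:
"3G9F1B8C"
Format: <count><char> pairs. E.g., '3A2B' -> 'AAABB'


Expanding each <count><char> pair:
  3G -> 'GGG'
  9F -> 'FFFFFFFFF'
  1B -> 'B'
  8C -> 'CCCCCCCC'

Decoded = GGGFFFFFFFFFBCCCCCCCC


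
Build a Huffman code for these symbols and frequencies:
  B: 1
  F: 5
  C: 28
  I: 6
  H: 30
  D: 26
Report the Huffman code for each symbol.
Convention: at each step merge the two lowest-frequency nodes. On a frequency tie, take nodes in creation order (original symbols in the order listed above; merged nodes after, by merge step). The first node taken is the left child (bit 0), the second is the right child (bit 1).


Huffman tree construction:
Step 1: Merge B(1) + F(5) = 6
Step 2: Merge I(6) + (B+F)(6) = 12
Step 3: Merge (I+(B+F))(12) + D(26) = 38
Step 4: Merge C(28) + H(30) = 58
Step 5: Merge ((I+(B+F))+D)(38) + (C+H)(58) = 96
Read each symbol's code off the tree from the root (left child = 0, right child = 1).

Codes:
  B: 0010 (length 4)
  F: 0011 (length 4)
  C: 10 (length 2)
  I: 000 (length 3)
  H: 11 (length 2)
  D: 01 (length 2)
Average code length: 210/96 = 2.1875 bits/symbol


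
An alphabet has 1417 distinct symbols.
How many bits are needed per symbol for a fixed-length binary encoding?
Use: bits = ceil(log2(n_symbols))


log2(1417) = 10.4686
Bracket: 2^10 = 1024 < 1417 <= 2^11 = 2048
So ceil(log2(1417)) = 11

bits = ceil(log2(1417)) = ceil(10.4686) = 11 bits


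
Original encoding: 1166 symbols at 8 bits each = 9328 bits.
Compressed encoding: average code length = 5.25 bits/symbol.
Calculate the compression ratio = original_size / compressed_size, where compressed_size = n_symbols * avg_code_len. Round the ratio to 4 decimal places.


original_size = n_symbols * orig_bits = 1166 * 8 = 9328 bits
compressed_size = n_symbols * avg_code_len = 1166 * 5.25 = 6121.5 bits
ratio = original_size / compressed_size = 9328 / 6121.5 = 1.5238

Compression ratio = 1.5238


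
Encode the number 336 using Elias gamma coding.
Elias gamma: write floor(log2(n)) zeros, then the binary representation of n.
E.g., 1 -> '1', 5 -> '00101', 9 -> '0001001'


num_bits = floor(log2(336)) + 1 = 9
leading_zeros = num_bits - 1 = 8
binary(336) = 101010000

Elias gamma(336) = '00000000' + '101010000' = 00000000101010000 (17 bits)


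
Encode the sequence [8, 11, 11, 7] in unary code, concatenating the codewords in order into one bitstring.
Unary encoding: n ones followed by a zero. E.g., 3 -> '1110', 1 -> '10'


Encode each number as n ones followed by a terminating 0:
  8 -> 111111110 (9 bits)
  11 -> 111111111110 (12 bits)
  11 -> 111111111110 (12 bits)
  7 -> 11111110 (8 bits)
Total length = 9 + 12 + 12 + 8 = 41 bits.

Unary([8, 11, 11, 7]) = 11111111011111111111011111111111011111110 (41 bits)


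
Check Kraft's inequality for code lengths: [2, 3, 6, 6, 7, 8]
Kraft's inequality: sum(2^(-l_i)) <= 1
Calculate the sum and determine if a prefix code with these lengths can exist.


Sum = 2^(-2) + 2^(-3) + 2^(-6) + 2^(-6) + 2^(-7) + 2^(-8)
    = 0.25 + 0.125 + 0.015625 + 0.015625 + 0.0078125 + 0.00390625
    = 107/256 = 0.41796875
Since 0.41796875 <= 1, Kraft's inequality IS satisfied.
A prefix code with these lengths CAN exist.

Kraft sum = 0.41796875. Satisfied.


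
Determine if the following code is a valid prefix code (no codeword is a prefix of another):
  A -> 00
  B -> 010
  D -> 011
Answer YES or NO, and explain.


Checking each pair (does one codeword prefix another?):
  A='00' vs B='010': no prefix
  A='00' vs D='011': no prefix
  B='010' vs A='00': no prefix
  B='010' vs D='011': no prefix
  D='011' vs A='00': no prefix
  D='011' vs B='010': no prefix
No violation found over all pairs.

YES -- this is a valid prefix code. No codeword is a prefix of any other codeword.


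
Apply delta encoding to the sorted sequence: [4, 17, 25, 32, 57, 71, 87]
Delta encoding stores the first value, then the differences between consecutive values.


First value: 4
Deltas:
  17 - 4 = 13
  25 - 17 = 8
  32 - 25 = 7
  57 - 32 = 25
  71 - 57 = 14
  87 - 71 = 16


Delta encoded: [4, 13, 8, 7, 25, 14, 16]


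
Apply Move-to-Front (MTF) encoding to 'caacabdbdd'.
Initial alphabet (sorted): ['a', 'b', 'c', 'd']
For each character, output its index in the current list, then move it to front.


MTF encoding:
'c': index 2 in ['a', 'b', 'c', 'd'] -> ['c', 'a', 'b', 'd']
'a': index 1 in ['c', 'a', 'b', 'd'] -> ['a', 'c', 'b', 'd']
'a': index 0 in ['a', 'c', 'b', 'd'] -> ['a', 'c', 'b', 'd']
'c': index 1 in ['a', 'c', 'b', 'd'] -> ['c', 'a', 'b', 'd']
'a': index 1 in ['c', 'a', 'b', 'd'] -> ['a', 'c', 'b', 'd']
'b': index 2 in ['a', 'c', 'b', 'd'] -> ['b', 'a', 'c', 'd']
'd': index 3 in ['b', 'a', 'c', 'd'] -> ['d', 'b', 'a', 'c']
'b': index 1 in ['d', 'b', 'a', 'c'] -> ['b', 'd', 'a', 'c']
'd': index 1 in ['b', 'd', 'a', 'c'] -> ['d', 'b', 'a', 'c']
'd': index 0 in ['d', 'b', 'a', 'c'] -> ['d', 'b', 'a', 'c']


Output: [2, 1, 0, 1, 1, 2, 3, 1, 1, 0]


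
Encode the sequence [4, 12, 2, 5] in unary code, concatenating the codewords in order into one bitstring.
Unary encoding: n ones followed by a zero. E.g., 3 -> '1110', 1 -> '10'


Encode each number as n ones followed by a terminating 0:
  4 -> 11110 (5 bits)
  12 -> 1111111111110 (13 bits)
  2 -> 110 (3 bits)
  5 -> 111110 (6 bits)
Total length = 5 + 13 + 3 + 6 = 27 bits.

Unary([4, 12, 2, 5]) = 111101111111111110110111110 (27 bits)


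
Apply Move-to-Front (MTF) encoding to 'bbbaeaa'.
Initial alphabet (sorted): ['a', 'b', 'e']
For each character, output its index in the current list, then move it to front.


MTF encoding:
'b': index 1 in ['a', 'b', 'e'] -> ['b', 'a', 'e']
'b': index 0 in ['b', 'a', 'e'] -> ['b', 'a', 'e']
'b': index 0 in ['b', 'a', 'e'] -> ['b', 'a', 'e']
'a': index 1 in ['b', 'a', 'e'] -> ['a', 'b', 'e']
'e': index 2 in ['a', 'b', 'e'] -> ['e', 'a', 'b']
'a': index 1 in ['e', 'a', 'b'] -> ['a', 'e', 'b']
'a': index 0 in ['a', 'e', 'b'] -> ['a', 'e', 'b']


Output: [1, 0, 0, 1, 2, 1, 0]


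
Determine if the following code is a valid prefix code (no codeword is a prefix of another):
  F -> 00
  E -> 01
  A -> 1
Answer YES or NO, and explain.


Checking each pair (does one codeword prefix another?):
  F='00' vs E='01': no prefix
  F='00' vs A='1': no prefix
  E='01' vs F='00': no prefix
  E='01' vs A='1': no prefix
  A='1' vs F='00': no prefix
  A='1' vs E='01': no prefix
No violation found over all pairs.

YES -- this is a valid prefix code. No codeword is a prefix of any other codeword.


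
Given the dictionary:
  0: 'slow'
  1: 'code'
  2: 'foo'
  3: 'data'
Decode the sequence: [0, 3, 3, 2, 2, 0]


Look up each index in the dictionary:
  0 -> 'slow'
  3 -> 'data'
  3 -> 'data'
  2 -> 'foo'
  2 -> 'foo'
  0 -> 'slow'

Decoded: "slow data data foo foo slow"


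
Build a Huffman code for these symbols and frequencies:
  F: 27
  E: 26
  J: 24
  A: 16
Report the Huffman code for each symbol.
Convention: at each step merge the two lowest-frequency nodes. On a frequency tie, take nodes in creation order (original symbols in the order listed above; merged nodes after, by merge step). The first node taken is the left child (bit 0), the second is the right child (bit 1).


Huffman tree construction:
Step 1: Merge A(16) + J(24) = 40
Step 2: Merge E(26) + F(27) = 53
Step 3: Merge (A+J)(40) + (E+F)(53) = 93
Read each symbol's code off the tree from the root (left child = 0, right child = 1).

Codes:
  F: 11 (length 2)
  E: 10 (length 2)
  J: 01 (length 2)
  A: 00 (length 2)
Average code length: 186/93 = 2.0000 bits/symbol


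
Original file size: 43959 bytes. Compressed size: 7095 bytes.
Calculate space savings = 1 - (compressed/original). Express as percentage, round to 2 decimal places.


ratio = compressed/original = 7095/43959 = 0.1614
savings = 1 - ratio = 1 - 0.1614 = 0.8386
as a percentage: 0.8386 * 100 = 83.86%

Space savings = 1 - 7095/43959 = 83.86%


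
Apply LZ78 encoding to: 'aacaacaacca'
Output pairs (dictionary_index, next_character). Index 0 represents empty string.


LZ78 encoding steps:
Dictionary: {0: ''}
Step 1: w='' (idx 0), next='a' -> output (0, 'a'), add 'a' as idx 1
Step 2: w='a' (idx 1), next='c' -> output (1, 'c'), add 'ac' as idx 2
Step 3: w='a' (idx 1), next='a' -> output (1, 'a'), add 'aa' as idx 3
Step 4: w='' (idx 0), next='c' -> output (0, 'c'), add 'c' as idx 4
Step 5: w='aa' (idx 3), next='c' -> output (3, 'c'), add 'aac' as idx 5
Step 6: w='c' (idx 4), next='a' -> output (4, 'a'), add 'ca' as idx 6


Encoded: [(0, 'a'), (1, 'c'), (1, 'a'), (0, 'c'), (3, 'c'), (4, 'a')]


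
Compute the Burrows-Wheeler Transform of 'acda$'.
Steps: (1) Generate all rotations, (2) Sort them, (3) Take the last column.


Rotations (sorted):
  0: $acda -> last char: a
  1: a$acd -> last char: d
  2: acda$ -> last char: $
  3: cda$a -> last char: a
  4: da$ac -> last char: c


BWT = ad$ac


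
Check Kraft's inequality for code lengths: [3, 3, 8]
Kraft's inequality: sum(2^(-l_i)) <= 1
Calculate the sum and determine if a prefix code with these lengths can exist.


Sum = 2^(-3) + 2^(-3) + 2^(-8)
    = 0.125 + 0.125 + 0.00390625
    = 65/256 = 0.25390625
Since 0.25390625 <= 1, Kraft's inequality IS satisfied.
A prefix code with these lengths CAN exist.

Kraft sum = 0.25390625. Satisfied.


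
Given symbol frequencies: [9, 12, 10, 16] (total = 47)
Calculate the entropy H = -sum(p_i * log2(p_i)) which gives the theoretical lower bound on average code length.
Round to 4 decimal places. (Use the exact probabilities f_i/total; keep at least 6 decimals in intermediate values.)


Per-symbol terms -p_i * log2(p_i) with p_i = f_i/47:
  p = 9/47 = 0.191489: log2(p) = -2.384664, -p*log2(p) = 0.456638
  p = 12/47 = 0.255319: log2(p) = -1.969626, -p*log2(p) = 0.502883
  p = 10/47 = 0.212766: log2(p) = -2.232661, -p*log2(p) = 0.475034
  p = 16/47 = 0.340426: log2(p) = -1.554589, -p*log2(p) = 0.529222
H = 0.456638 + 0.502883 + 0.475034 + 0.529222 = 1.963777

H = 1.9638 bits/symbol


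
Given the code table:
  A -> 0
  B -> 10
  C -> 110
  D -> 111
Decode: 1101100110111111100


Decoding:
110 -> C
110 -> C
0 -> A
110 -> C
111 -> D
111 -> D
10 -> B
0 -> A


Result: CCACDDBA


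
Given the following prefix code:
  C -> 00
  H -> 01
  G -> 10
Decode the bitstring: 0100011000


Decoding step by step:
Bits 01 -> H
Bits 00 -> C
Bits 01 -> H
Bits 10 -> G
Bits 00 -> C


Decoded message: HCHGC


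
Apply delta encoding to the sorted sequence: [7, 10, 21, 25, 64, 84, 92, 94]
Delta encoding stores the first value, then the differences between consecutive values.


First value: 7
Deltas:
  10 - 7 = 3
  21 - 10 = 11
  25 - 21 = 4
  64 - 25 = 39
  84 - 64 = 20
  92 - 84 = 8
  94 - 92 = 2


Delta encoded: [7, 3, 11, 4, 39, 20, 8, 2]


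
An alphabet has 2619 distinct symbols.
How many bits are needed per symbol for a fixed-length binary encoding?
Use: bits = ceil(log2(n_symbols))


log2(2619) = 11.3548
Bracket: 2^11 = 2048 < 2619 <= 2^12 = 4096
So ceil(log2(2619)) = 12

bits = ceil(log2(2619)) = ceil(11.3548) = 12 bits


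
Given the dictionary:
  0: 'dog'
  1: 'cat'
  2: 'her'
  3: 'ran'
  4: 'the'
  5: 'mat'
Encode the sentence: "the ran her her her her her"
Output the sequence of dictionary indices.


Look up each word in the dictionary:
  'the' -> 4
  'ran' -> 3
  'her' -> 2
  'her' -> 2
  'her' -> 2
  'her' -> 2
  'her' -> 2

Encoded: [4, 3, 2, 2, 2, 2, 2]


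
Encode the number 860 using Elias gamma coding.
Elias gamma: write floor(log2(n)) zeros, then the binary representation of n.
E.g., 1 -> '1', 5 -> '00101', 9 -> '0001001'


num_bits = floor(log2(860)) + 1 = 10
leading_zeros = num_bits - 1 = 9
binary(860) = 1101011100

Elias gamma(860) = '000000000' + '1101011100' = 0000000001101011100 (19 bits)


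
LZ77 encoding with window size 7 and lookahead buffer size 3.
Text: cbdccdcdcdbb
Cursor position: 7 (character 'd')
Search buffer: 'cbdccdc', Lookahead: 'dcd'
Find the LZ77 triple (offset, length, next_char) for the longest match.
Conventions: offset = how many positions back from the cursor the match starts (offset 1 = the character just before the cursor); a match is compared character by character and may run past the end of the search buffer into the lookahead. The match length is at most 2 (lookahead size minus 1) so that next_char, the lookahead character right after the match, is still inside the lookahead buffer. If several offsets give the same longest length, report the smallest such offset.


Try each offset into the search buffer:
  offset=1 (pos 6, char 'c'): match length 0
  offset=2 (pos 5, char 'd'): match length 2
  offset=3 (pos 4, char 'c'): match length 0
  offset=4 (pos 3, char 'c'): match length 0
  offset=5 (pos 2, char 'd'): match length 2
  offset=6 (pos 1, char 'b'): match length 0
  offset=7 (pos 0, char 'c'): match length 0
Longest match has length 2, found at offsets 2, 5; take the smallest, offset 2.
next_char = character at position 7 + 2 = 9 -> 'd'

Best match: offset=2, length=2 (matching 'dc' starting at position 5)
LZ77 triple: (2, 2, 'd')


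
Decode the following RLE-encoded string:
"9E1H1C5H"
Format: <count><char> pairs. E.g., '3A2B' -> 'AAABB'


Expanding each <count><char> pair:
  9E -> 'EEEEEEEEE'
  1H -> 'H'
  1C -> 'C'
  5H -> 'HHHHH'

Decoded = EEEEEEEEEHCHHHHH


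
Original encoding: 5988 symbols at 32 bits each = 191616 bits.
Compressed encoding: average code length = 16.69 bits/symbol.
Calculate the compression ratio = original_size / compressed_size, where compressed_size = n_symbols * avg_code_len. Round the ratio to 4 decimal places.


original_size = n_symbols * orig_bits = 5988 * 32 = 191616 bits
compressed_size = n_symbols * avg_code_len = 5988 * 16.69 = 99939.72 bits
ratio = original_size / compressed_size = 191616 / 99939.72 = 1.9173

Compression ratio = 1.9173


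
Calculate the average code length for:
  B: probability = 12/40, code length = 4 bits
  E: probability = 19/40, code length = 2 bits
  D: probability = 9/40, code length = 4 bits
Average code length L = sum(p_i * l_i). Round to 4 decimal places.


Weighted contributions p_i * l_i:
  B: (12/40) * 4 = 48/40
  E: (19/40) * 2 = 38/40
  D: (9/40) * 4 = 36/40
Sum = (48 + 38 + 36)/40 = 122/40

L = 122/40 = 3.0500 bits/symbol


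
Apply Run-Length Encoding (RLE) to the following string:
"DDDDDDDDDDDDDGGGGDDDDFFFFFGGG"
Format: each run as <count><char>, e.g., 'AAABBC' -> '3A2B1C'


Scanning runs left to right:
  i=0: run of 'D' x 13 -> '13D'
  i=13: run of 'G' x 4 -> '4G'
  i=17: run of 'D' x 4 -> '4D'
  i=21: run of 'F' x 5 -> '5F'
  i=26: run of 'G' x 3 -> '3G'

RLE = 13D4G4D5F3G


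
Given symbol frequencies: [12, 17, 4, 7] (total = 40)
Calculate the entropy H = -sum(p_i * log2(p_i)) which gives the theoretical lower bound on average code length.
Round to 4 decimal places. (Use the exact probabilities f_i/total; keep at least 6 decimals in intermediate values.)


Per-symbol terms -p_i * log2(p_i) with p_i = f_i/40:
  p = 12/40 = 0.300000: log2(p) = -1.736966, -p*log2(p) = 0.521090
  p = 17/40 = 0.425000: log2(p) = -1.234465, -p*log2(p) = 0.524648
  p = 4/40 = 0.100000: log2(p) = -3.321928, -p*log2(p) = 0.332193
  p = 7/40 = 0.175000: log2(p) = -2.514573, -p*log2(p) = 0.440050
H = 0.521090 + 0.524648 + 0.332193 + 0.440050 = 1.817981

H = 1.818 bits/symbol


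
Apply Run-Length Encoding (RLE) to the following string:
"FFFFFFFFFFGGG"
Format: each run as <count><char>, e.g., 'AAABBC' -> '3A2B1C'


Scanning runs left to right:
  i=0: run of 'F' x 10 -> '10F'
  i=10: run of 'G' x 3 -> '3G'

RLE = 10F3G


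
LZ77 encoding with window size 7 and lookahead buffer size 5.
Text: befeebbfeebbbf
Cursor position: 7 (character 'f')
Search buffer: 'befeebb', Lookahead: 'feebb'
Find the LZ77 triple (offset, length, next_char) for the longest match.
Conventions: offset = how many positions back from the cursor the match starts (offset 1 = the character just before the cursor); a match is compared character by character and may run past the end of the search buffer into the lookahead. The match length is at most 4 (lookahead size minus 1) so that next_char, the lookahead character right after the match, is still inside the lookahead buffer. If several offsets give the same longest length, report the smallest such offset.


Try each offset into the search buffer:
  offset=1 (pos 6, char 'b'): match length 0
  offset=2 (pos 5, char 'b'): match length 0
  offset=3 (pos 4, char 'e'): match length 0
  offset=4 (pos 3, char 'e'): match length 0
  offset=5 (pos 2, char 'f'): match length 4
  offset=6 (pos 1, char 'e'): match length 0
  offset=7 (pos 0, char 'b'): match length 0
Longest match has length 4 at offset 5.
next_char = character at position 7 + 4 = 11 -> 'b'

Best match: offset=5, length=4 (matching 'feeb' starting at position 2)
LZ77 triple: (5, 4, 'b')


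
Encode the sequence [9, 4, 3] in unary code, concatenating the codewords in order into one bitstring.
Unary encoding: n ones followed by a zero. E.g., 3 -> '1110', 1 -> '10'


Encode each number as n ones followed by a terminating 0:
  9 -> 1111111110 (10 bits)
  4 -> 11110 (5 bits)
  3 -> 1110 (4 bits)
Total length = 10 + 5 + 4 = 19 bits.

Unary([9, 4, 3]) = 1111111110111101110 (19 bits)


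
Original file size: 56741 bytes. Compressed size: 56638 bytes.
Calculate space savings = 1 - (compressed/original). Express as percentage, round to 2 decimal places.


ratio = compressed/original = 56638/56741 = 0.998185
savings = 1 - ratio = 1 - 0.998185 = 0.001815
as a percentage: 0.001815 * 100 = 0.18%

Space savings = 1 - 56638/56741 = 0.18%


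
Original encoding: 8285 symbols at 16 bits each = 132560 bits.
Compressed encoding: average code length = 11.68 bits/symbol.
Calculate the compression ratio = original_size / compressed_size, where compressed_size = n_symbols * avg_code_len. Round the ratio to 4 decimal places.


original_size = n_symbols * orig_bits = 8285 * 16 = 132560 bits
compressed_size = n_symbols * avg_code_len = 8285 * 11.68 = 96768.8 bits
ratio = original_size / compressed_size = 132560 / 96768.8 = 1.3699

Compression ratio = 1.3699


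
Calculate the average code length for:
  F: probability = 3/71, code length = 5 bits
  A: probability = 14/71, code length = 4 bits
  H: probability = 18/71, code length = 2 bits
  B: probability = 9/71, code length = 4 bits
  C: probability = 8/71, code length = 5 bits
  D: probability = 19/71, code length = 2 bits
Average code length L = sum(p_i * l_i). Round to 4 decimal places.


Weighted contributions p_i * l_i:
  F: (3/71) * 5 = 15/71
  A: (14/71) * 4 = 56/71
  H: (18/71) * 2 = 36/71
  B: (9/71) * 4 = 36/71
  C: (8/71) * 5 = 40/71
  D: (19/71) * 2 = 38/71
Sum = (15 + 56 + 36 + 36 + 40 + 38)/71 = 221/71

L = 221/71 = 3.1127 bits/symbol


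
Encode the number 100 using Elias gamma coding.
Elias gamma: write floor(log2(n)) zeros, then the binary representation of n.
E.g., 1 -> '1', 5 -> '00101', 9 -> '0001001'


num_bits = floor(log2(100)) + 1 = 7
leading_zeros = num_bits - 1 = 6
binary(100) = 1100100

Elias gamma(100) = '000000' + '1100100' = 0000001100100 (13 bits)


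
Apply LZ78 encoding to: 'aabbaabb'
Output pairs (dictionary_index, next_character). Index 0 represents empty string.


LZ78 encoding steps:
Dictionary: {0: ''}
Step 1: w='' (idx 0), next='a' -> output (0, 'a'), add 'a' as idx 1
Step 2: w='a' (idx 1), next='b' -> output (1, 'b'), add 'ab' as idx 2
Step 3: w='' (idx 0), next='b' -> output (0, 'b'), add 'b' as idx 3
Step 4: w='a' (idx 1), next='a' -> output (1, 'a'), add 'aa' as idx 4
Step 5: w='b' (idx 3), next='b' -> output (3, 'b'), add 'bb' as idx 5


Encoded: [(0, 'a'), (1, 'b'), (0, 'b'), (1, 'a'), (3, 'b')]


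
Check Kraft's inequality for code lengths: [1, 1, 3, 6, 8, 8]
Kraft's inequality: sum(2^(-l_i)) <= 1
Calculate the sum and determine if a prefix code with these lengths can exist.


Sum = 2^(-1) + 2^(-1) + 2^(-3) + 2^(-6) + 2^(-8) + 2^(-8)
    = 0.5 + 0.5 + 0.125 + 0.015625 + 0.00390625 + 0.00390625
    = 294/256 = 1.1484375
Since 1.1484375 > 1, Kraft's inequality is NOT satisfied.
A prefix code with these lengths CANNOT exist.

Kraft sum = 1.1484375. Not satisfied.


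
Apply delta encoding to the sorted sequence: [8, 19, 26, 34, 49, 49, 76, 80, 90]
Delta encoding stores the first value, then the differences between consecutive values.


First value: 8
Deltas:
  19 - 8 = 11
  26 - 19 = 7
  34 - 26 = 8
  49 - 34 = 15
  49 - 49 = 0
  76 - 49 = 27
  80 - 76 = 4
  90 - 80 = 10


Delta encoded: [8, 11, 7, 8, 15, 0, 27, 4, 10]


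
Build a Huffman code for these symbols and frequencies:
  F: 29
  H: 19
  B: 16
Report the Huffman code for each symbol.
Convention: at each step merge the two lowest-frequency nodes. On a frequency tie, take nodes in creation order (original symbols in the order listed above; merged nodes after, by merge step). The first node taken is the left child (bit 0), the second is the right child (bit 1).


Huffman tree construction:
Step 1: Merge B(16) + H(19) = 35
Step 2: Merge F(29) + (B+H)(35) = 64
Read each symbol's code off the tree from the root (left child = 0, right child = 1).

Codes:
  F: 0 (length 1)
  H: 11 (length 2)
  B: 10 (length 2)
Average code length: 99/64 = 1.5469 bits/symbol


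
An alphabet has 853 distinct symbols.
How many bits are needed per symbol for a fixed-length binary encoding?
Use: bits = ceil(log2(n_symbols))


log2(853) = 9.7364
Bracket: 2^9 = 512 < 853 <= 2^10 = 1024
So ceil(log2(853)) = 10

bits = ceil(log2(853)) = ceil(9.7364) = 10 bits


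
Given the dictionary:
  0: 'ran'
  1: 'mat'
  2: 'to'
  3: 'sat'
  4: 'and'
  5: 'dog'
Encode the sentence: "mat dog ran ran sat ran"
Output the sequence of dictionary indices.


Look up each word in the dictionary:
  'mat' -> 1
  'dog' -> 5
  'ran' -> 0
  'ran' -> 0
  'sat' -> 3
  'ran' -> 0

Encoded: [1, 5, 0, 0, 3, 0]


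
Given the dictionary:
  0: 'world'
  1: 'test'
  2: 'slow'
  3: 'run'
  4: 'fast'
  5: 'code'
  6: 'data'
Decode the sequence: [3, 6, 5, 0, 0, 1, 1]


Look up each index in the dictionary:
  3 -> 'run'
  6 -> 'data'
  5 -> 'code'
  0 -> 'world'
  0 -> 'world'
  1 -> 'test'
  1 -> 'test'

Decoded: "run data code world world test test"


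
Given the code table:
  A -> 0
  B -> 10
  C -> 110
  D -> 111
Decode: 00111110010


Decoding:
0 -> A
0 -> A
111 -> D
110 -> C
0 -> A
10 -> B


Result: AADCAB


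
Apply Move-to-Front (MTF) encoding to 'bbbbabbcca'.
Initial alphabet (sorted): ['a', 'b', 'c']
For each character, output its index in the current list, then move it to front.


MTF encoding:
'b': index 1 in ['a', 'b', 'c'] -> ['b', 'a', 'c']
'b': index 0 in ['b', 'a', 'c'] -> ['b', 'a', 'c']
'b': index 0 in ['b', 'a', 'c'] -> ['b', 'a', 'c']
'b': index 0 in ['b', 'a', 'c'] -> ['b', 'a', 'c']
'a': index 1 in ['b', 'a', 'c'] -> ['a', 'b', 'c']
'b': index 1 in ['a', 'b', 'c'] -> ['b', 'a', 'c']
'b': index 0 in ['b', 'a', 'c'] -> ['b', 'a', 'c']
'c': index 2 in ['b', 'a', 'c'] -> ['c', 'b', 'a']
'c': index 0 in ['c', 'b', 'a'] -> ['c', 'b', 'a']
'a': index 2 in ['c', 'b', 'a'] -> ['a', 'c', 'b']


Output: [1, 0, 0, 0, 1, 1, 0, 2, 0, 2]


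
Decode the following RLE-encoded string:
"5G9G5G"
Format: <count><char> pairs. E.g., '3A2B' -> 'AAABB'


Expanding each <count><char> pair:
  5G -> 'GGGGG'
  9G -> 'GGGGGGGGG'
  5G -> 'GGGGG'

Decoded = GGGGGGGGGGGGGGGGGGG


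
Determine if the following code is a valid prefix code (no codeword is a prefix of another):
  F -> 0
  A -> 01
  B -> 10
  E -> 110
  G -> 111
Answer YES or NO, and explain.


Checking each pair (does one codeword prefix another?):
  F='0' vs A='01': prefix -- VIOLATION

NO -- this is NOT a valid prefix code. F (0) is a prefix of A (01).


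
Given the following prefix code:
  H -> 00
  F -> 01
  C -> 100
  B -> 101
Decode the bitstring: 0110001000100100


Decoding step by step:
Bits 01 -> F
Bits 100 -> C
Bits 01 -> F
Bits 00 -> H
Bits 01 -> F
Bits 00 -> H
Bits 100 -> C


Decoded message: FCFHFHC


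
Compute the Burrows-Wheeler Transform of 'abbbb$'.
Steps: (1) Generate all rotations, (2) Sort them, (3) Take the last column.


Rotations (sorted):
  0: $abbbb -> last char: b
  1: abbbb$ -> last char: $
  2: b$abbb -> last char: b
  3: bb$abb -> last char: b
  4: bbb$ab -> last char: b
  5: bbbb$a -> last char: a


BWT = b$bbba


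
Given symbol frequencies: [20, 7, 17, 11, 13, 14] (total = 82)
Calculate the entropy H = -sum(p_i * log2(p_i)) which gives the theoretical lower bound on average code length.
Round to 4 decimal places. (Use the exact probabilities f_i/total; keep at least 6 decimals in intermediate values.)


Per-symbol terms -p_i * log2(p_i) with p_i = f_i/82:
  p = 20/82 = 0.243902: log2(p) = -2.035624, -p*log2(p) = 0.496494
  p = 7/82 = 0.085366: log2(p) = -3.550197, -p*log2(p) = 0.303066
  p = 17/82 = 0.207317: log2(p) = -2.270089, -p*log2(p) = 0.470628
  p = 11/82 = 0.134146: log2(p) = -2.898120, -p*log2(p) = 0.388772
  p = 13/82 = 0.158537: log2(p) = -2.657112, -p*log2(p) = 0.421250
  p = 14/82 = 0.170732: log2(p) = -2.550197, -p*log2(p) = 0.435400
H = 0.496494 + 0.303066 + 0.470628 + 0.388772 + 0.421250 + 0.435400 = 2.515610

H = 2.5156 bits/symbol
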